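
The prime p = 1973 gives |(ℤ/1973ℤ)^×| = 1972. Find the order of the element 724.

1972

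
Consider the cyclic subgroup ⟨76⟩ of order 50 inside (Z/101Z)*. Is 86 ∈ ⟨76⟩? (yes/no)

86 ∈ ⟨76⟩ iff 86^50 ≡ 1 (mod 101), since |⟨76⟩| = 50.
86^50 mod 101 = 100.
Since 100 ≠ 1, 86 does not lie in the subgroup.

no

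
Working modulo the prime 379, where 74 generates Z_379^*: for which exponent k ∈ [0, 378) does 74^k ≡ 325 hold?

355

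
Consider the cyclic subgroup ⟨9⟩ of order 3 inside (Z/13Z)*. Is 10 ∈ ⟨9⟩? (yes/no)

no

10 ∈ ⟨9⟩ iff 10^3 ≡ 1 (mod 13), since |⟨9⟩| = 3.
10^3 mod 13 = 12.
Since 12 ≠ 1, 10 does not lie in the subgroup.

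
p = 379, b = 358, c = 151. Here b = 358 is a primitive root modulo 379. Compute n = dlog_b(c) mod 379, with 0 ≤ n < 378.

266

Baby-step giant-step with m = ceil(sqrt(378)) = 20.
Baby table (358^j mod 379 for j=0..19):
  0:1  1:358  2:62  3:214  4:54  5:3  6:316  7:186
  8:263  9:162  10:9  11:190  12:179  13:31  14:107  15:27
  16:191  17:158  18:93  19:321
Giant step factor: 358^(-20) ≡ 248 (mod 379).
Scan 151·248^i mod 379 for i = 0, 1, …:
  i=0: 151   i=1: 306   i=2: 88   i=3: 221
  i=4: 232   i=5: 307   i=6: 336   i=7: 327
  i=8: 369   i=9: 173   i=10: 77   i=11: 146
  i=12: 203   i=13: 316
Match at i=13, j=6: n = 13·20 + 6 = 266.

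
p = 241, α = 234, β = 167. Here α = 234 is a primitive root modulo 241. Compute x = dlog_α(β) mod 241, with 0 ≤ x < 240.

23

Successive powers of 234 modulo 241:
  234^0=1  234^1=234  234^2=49  234^3=139  234^4=232  234^5=63
  234^6=41  234^7=195  234^8=81  234^9=156  234^10=113  234^11=173
  234^12=235  234^13=42  234^14=188  234^15=130  234^16=54  234^17=104
  234^18=236  234^19=35  234^20=237  234^21=28  234^22=45  234^23=167
So 234^23 ≡ 167 (mod 241), giving x = 23.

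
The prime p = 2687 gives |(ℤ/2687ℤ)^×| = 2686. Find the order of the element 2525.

2686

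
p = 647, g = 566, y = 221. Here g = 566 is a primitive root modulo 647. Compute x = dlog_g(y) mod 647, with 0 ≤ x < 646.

456

Baby-step giant-step with m = ceil(sqrt(646)) = 26.
Baby table (566^j mod 647 for j=0..25):
  0:1  1:566  2:91  3:393  4:517  5:178  6:463  7:23
  8:78  9:152  10:628  11:245  12:212  13:297  14:529  15:500
  16:261  17:210  18:459  19:347  20:361  21:521  22:501  23:180
  24:301  25:205
Giant step factor: 566^(-26) ≡ 486 (mod 647).
Scan 221·486^i mod 647 for i = 0, 1, …:
  i=0: 221   i=1: 4   i=2: 3   i=3: 164
  i=4: 123   i=5: 254   i=6: 514   i=7: 62
  i=8: 370   i=9: 601     …   i=16: 274
  i=17: 529
Match at i=17, j=14: x = 17·26 + 14 = 456.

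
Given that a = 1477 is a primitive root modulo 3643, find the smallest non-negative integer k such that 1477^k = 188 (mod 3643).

Baby-step giant-step with m = ceil(sqrt(3642)) = 61.
Baby table (1477^j mod 3643 for j=0..60):
  0:1  1:1477  2:3015  3:1409  4:940  5:397  6:3489  7:2051
  8:1994  9:1594  10:960  11:793  12:1858  13:1087  14:2579  15:2248
  16:1523  17:1740  18:1665  19:180  20:3564  21:3536  22:2253  23:1622
  24:2243  25:1424  26:1237  27:1906  28:2766  29:1579  30:663  31:2927
  32:2581  33:1559  34:267  35:915  36:3545  37:974  38:3256  39:352
  40:2598  41:1167  42:520  43:3010  44:1310  45:437  46:638  47:2432
  48:66  49:2764  50:2268  51:1919  52:109  53:701  54:765  55:575
  56:456  57:3200  58:1429  59:1336  60:2409
Giant step factor: 1477^(-61) ≡ 3164 (mod 3643).
Scan 188·3164^i mod 3643 for i = 0, 1, …:
  i=0: 188   i=1: 1023   i=2: 1788   i=3: 3296
  i=4: 2278   i=5: 1738   i=6: 1745   i=7: 2035
  i=8: 1559
Match at i=8, j=33: k = 8·61 + 33 = 521.

521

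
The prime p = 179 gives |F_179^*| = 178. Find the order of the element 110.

89

The order of 110 must divide p − 1 = 178 = 2 · 89.
Divisors: 1, 2, 89, 178.
Check each in increasing order: 110^1 ≡ 110;  110^2 ≡ 107;  110^89 ≡ 1.
Smallest exponent giving 1 is 89.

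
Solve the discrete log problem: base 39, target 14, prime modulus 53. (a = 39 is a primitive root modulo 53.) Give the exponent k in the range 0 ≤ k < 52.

Successive powers of 39 modulo 53:
  39^0=1  39^1=39  39^2=37  39^3=12  39^4=44  39^5=20
  39^6=38  39^7=51  39^8=28  39^9=32  39^10=29  39^11=18
  39^12=13  39^13=30  39^14=4  39^15=50  39^16=42  39^17=48
  39^18=17  39^19=27  39^20=46  39^21=45  39^22=6  39^23=22
  39^24=10  39^25=19  39^26=52  39^27=14
So 39^27 ≡ 14 (mod 53), giving k = 27.

27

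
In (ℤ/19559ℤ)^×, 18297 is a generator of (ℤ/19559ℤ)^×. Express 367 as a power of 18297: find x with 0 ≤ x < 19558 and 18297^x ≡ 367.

8650

Baby-step giant-step with m = ceil(sqrt(19558)) = 140.
Baby table (18297^j mod 19559 for j=0..139):
  0:1  1:18297  2:8365  3:5230  4:10682  5:15026  6:9418  7:6356
  8:17477  9:6578  10:11139  11:5503  12:18218  13:10268  14:9401  15:8251
  16:12185  17:15463  18:5576  19:4328  20:14584  21:11  22:5677  23:13779
  24:18412  25:148  26:8814  27:5803  28:11239  29:16216  30:13681  31:5175
  32:1856  33:4808  34:15153  35:5616  36:12525  37:16681  38:13621  39:2659
  40:8490  41:3952  42:121  43:3770  44:14656  45:6942  46:1628  47:18718
  48:5156  49:6275  50:2345  51:13578  52:17807  53:857  54:13770  55:10211
  56:3099  57:862  58:7460  59:12918  60:9690  61:15154  62:4354  63:1331
  64:2352  65:4744  66:17685  67:17908  68:10308  69:17598  70:10348  71:6236
  72:12445  73:287  74:9427  75:14557  76:14526  77:14530  78:9482  79:3824
  80:5185  81:8795  82:10222  83:8776  84:14641  85:6313  86:13066  87:18504
  88:1398  89:15593  90:17547  91:16033  92:9919  93:19541  94:3157  95:5902
  96:3655  97:3314  98:3358  99:6507  100:2946  101:17917  102:18509  103:14647
  104:18300  105:4579  106:10766  107:6813  108:7954  109:15378  110:15051  111:16986
  112:332  113:11314  114:19361  115:15168  116:6245  117:1087  118:16895  119:17379
  120:12900  121:12847  122:1497  123:8009  124:4645  125:5710  126:11251  127:1072
  128:16266  129:9258  130:12686  131:9089  132:10815  133:3652  134:7100  135:17381
  136:10376  137:10018  138:11957  139:9814
Giant step factor: 18297^(-140) ≡ 4110 (mod 19559).
Scan 367·4110^i mod 19559 for i = 0, 1, …:
  i=0: 367   i=1: 2327   i=2: 19178   i=3: 18369
  i=4: 18409   i=5: 6778   i=6: 5564   i=7: 3569
  i=8: 18899   i=9: 6101     …   i=60: 18806
  i=61: 15051
Match at i=61, j=110: x = 61·140 + 110 = 8650.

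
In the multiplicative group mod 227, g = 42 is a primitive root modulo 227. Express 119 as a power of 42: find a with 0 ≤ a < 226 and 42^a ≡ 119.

17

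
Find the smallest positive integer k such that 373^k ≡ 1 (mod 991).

The order of 373 must divide p − 1 = 990 = 2 · 3^2 · 5 · 11.
Divisors: 1, 2, 3, 5, 6, 9, 10, 11, 15, 18, 22, 30, 33, 45, 55, 66, 90, 99, 110, 165, 198, 330, 495, 990.
Check each in increasing order: 373^1 ≡ 373;  373^2 ≡ 389;  373^3 ≡ 411;  373^5 ≡ 328;  373^6 ≡ 451;  373^9 ≡ 44;  373^10 ≡ 556;  373^11 ≡ 269;  373^15 ≡ 24;  373^18 ≡ 945;  373^22 ≡ 18;  373^30 ≡ 576;  373^33 ≡ 878;  373^45 ≡ 941;  373^55 ≡ 939;  373^66 ≡ 877;  373^90 ≡ 518;  373^99 ≡ 990;  373^110 ≡ 722;  373^165 ≡ 114;  373^198 ≡ 1.
Smallest exponent giving 1 is 198.

198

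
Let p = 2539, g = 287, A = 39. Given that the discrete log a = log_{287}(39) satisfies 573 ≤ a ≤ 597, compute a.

Compute 287^573 mod 2539 = 39, then multiply by 287 repeatedly:
  287^573=39
Found 39 at exponent 573.

573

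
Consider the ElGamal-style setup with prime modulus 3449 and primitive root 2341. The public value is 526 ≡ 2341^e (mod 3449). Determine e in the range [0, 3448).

Baby-step giant-step with m = ceil(sqrt(3448)) = 59.
Baby table (2341^j mod 3449 for j=0..58):
  0:1  1:2341  2:3269  3:2847  4:1359  5:1441  6:259  7:2744
  8:1666  9:2736  10:183  11:727  12:1550  13:202  14:369  15:1579
  16:2560  17:2047  18:1366  19:583  20:2448  21:1979  22:832  23:2476
  24:1996  25:2690  26:2865  27:2109  28:1650  29:3219  30:3063  31:12
  32:500  33:1289  34:3123  35:2512  36:47  37:3108  38:1887  39:2747
  40:1791  41:2196  42:1826  43:1355  44:2424  45:979  46:1703  47:3128
  48:421  49:2596  50:98  51:1784  52:3054  53:3086  54:2120  55:3258
  56:1239  57:3339  58:1165
Giant step factor: 2341^(-59) ≡ 1385 (mod 3449).
Scan 526·1385^i mod 3449 for i = 0, 1, …:
  i=0: 526   i=1: 771   i=2: 2094   i=3: 3030
  i=4: 2566   i=5: 1440   i=6: 878   i=7: 1982
  i=8: 3115   i=9: 3025     …   i=30: 2912
  i=31: 1239
Match at i=31, j=56: e = 31·59 + 56 = 1885.

1885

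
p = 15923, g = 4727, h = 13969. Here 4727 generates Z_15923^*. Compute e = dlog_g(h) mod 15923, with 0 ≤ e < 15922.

Baby-step giant-step with m = ceil(sqrt(15922)) = 127.
Baby table (4727^j mod 15923 for j=0..126):
  0:1  1:4727  2:4560  3:11301  4:14085  5:5732  6:10141  7:8277
  8:2568  9:5610  10:6675  11:9262  12:9147  13:6924  14:7983  15:14054
  16:2502  17:12088  18:8252  19:11777  20:3071  21:10764  22:7443  23:9154
  24:8167  25:8057  26:13546  27:5559  28:4443  29:15547  30:6024  31:5124
  32:2265  33:6399  34:10296  35:8504  36:8756  37:5735  38:8399  39:6034
  40:4625  41:96  42:7948  43:7839  44:2132  45:14628  46:8890  47:2233
  48:14365  49:7683  50:13101  51:3880  52:13387  53:2347  54:11861  55:2064
  56:11652  57:1347  58:13992  59:11965  60:59  61:8202  62:14272  63:13916
  64:3019  65:3805  66:9168  67:10653  68:8205  69:12530  70:11673  71:5076
  72:14214  73:10441  74:9230  75:1190  76:4311  77:12580  78:9178  79:10154
  80:6036  81:14079  82:9216  83:14627  84:4163  85:13596  86:3064  87:9521
  88:7369  89:9662  90:5110  91:15702  92:6251  93:11312  94:2390  95:8123
  96:7068  97:3982  98:1928  99:5700  100:2184  101:5664  102:7165  103:734
  104:14327  105:3210  106:14974  107:4363  108:3616  109:7453  110:8655  111:5998
  112:9606  113:11089  114:15110  115:10315  116:2779  117:15781  118:13455  119:5323
  120:3481  121:6228  122:14052  123:8971  124:2968  125:1573  126:15453
Giant step factor: 4727^(-127) ≡ 6181 (mod 15923).
Scan 13969·6181^i mod 15923 for i = 0, 1, …:
  i=0: 13969   i=1: 7883   i=2: 443   i=3: 15350
  i=4: 9116   i=5: 10422   i=6: 9847   i=7: 6601
  i=8: 6055   i=9: 6905     …   i=80: 7785
  i=81: 15702
Match at i=81, j=91: e = 81·127 + 91 = 10378.

10378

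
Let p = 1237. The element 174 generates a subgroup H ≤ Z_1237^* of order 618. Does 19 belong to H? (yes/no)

no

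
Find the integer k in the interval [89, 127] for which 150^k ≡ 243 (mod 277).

124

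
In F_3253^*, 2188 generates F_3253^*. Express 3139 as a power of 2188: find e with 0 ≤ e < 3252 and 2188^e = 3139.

497

Baby-step giant-step with m = ceil(sqrt(3252)) = 58.
Baby table (2188^j mod 3253 for j=0..57):
  0:1  1:2188  2:2181  3:3130  4:875  5:1736  6:2117  7:2977
  8:1170  9:3102  10:1418  11:2475  12:2308  13:1248  14:1357  15:2380
  16:2640  17:2245  18:30  19:580  20:370  21:2816  22:226  23:32
  24:1703  25:1479  26:2570  27:1976  28:251  29:2684  30:927  31:1657
  32:1674  33:3087  34:1128  35:2290  36:900  37:1135  38:1341  39:3155
  40:274  41:960  42:2295  43:2081  44:2281  45:726  46:1024  47:2448
  48:1786  49:915  50:1425  51:1526  52:1310  53:387  54:976  55:1520
  56:1194  57:313
Giant step factor: 2188^(-58) ≡ 2621 (mod 3253).
Scan 3139·2621^i mod 3253 for i = 0, 1, …:
  i=0: 3139   i=1: 482   i=2: 1158   i=3: 69
  i=4: 1934   i=5: 840   i=6: 2612   i=7: 1740
  i=8: 3087
Match at i=8, j=33: e = 8·58 + 33 = 497.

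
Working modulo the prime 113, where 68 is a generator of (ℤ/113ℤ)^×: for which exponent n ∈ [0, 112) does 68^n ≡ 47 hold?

59

Baby-step giant-step with m = ceil(sqrt(112)) = 11.
Baby table (68^j mod 113 for j=0..10):
  0:1  1:68  2:104  3:66  4:81  5:84  6:62  7:35
  8:7  9:24  10:50
Giant step factor: 68^(-11) ≡ 34 (mod 113).
Scan 47·34^i mod 113 for i = 0, 1, …:
  i=0: 47   i=1: 16   i=2: 92   i=3: 77
  i=4: 19   i=5: 81
Match at i=5, j=4: n = 5·11 + 4 = 59.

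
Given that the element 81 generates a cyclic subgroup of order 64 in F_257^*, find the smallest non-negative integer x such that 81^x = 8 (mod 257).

Baby-step giant-step with m = ceil(sqrt(64)) = 8.
Baby table (81^j mod 257 for j=0..7):
  0:1  1:81  2:136  3:222  4:249  5:123  6:197  7:23
Giant step factor: 81^(-8) ≡ 253 (mod 257).
Scan 8·253^i mod 257 for i = 0, 1, …:
  i=0: 8   i=1: 225   i=2: 128   i=3: 2
  i=4: 249
Match at i=4, j=4: x = 4·8 + 4 = 36.

36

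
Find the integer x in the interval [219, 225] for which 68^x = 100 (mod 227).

224

Compute 68^219 mod 227 = 31, then multiply by 68 repeatedly:
  68^219=31  68^220=65  68^221=107  68^222=12  68^223=135
  68^224=100
Found 100 at exponent 224.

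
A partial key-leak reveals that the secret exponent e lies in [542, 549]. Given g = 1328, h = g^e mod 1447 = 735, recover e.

Compute 1328^542 mod 1447 = 686, then multiply by 1328 repeatedly:
  1328^542=686  1328^543=845  1328^544=735
Found 735 at exponent 544.

544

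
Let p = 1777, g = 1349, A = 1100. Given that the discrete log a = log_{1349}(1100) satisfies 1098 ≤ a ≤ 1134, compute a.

1121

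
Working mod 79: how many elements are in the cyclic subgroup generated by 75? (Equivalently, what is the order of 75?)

78

The order of 75 must divide p − 1 = 78 = 2 · 3 · 13.
Divisors: 1, 2, 3, 6, 13, 26, 39, 78.
Check each in increasing order: 75^1 ≡ 75;  75^2 ≡ 16;  75^3 ≡ 15;  75^6 ≡ 67;  75^13 ≡ 56;  75^26 ≡ 55;  75^39 ≡ 78;  75^78 ≡ 1.
Smallest exponent giving 1 is 78.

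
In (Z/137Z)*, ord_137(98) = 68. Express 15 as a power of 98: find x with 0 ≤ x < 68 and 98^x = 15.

50

Baby-step giant-step with m = ceil(sqrt(68)) = 9.
Baby table (98^j mod 137 for j=0..8):
  0:1  1:98  2:14  3:2  4:59  5:28  6:4  7:118
  8:56
Giant step factor: 98^(-9) ≡ 120 (mod 137).
Scan 15·120^i mod 137 for i = 0, 1, …:
  i=0: 15   i=1: 19   i=2: 88   i=3: 11
  i=4: 87   i=5: 28
Match at i=5, j=5: x = 5·9 + 5 = 50.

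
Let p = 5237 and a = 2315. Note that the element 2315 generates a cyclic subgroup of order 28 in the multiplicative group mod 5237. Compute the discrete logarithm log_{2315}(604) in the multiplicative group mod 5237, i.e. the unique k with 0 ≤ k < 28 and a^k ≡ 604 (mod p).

22

Successive powers of 2315 modulo 5237:
  2315^0=1  2315^1=2315  2315^2=1774  2315^3=1002  2315^4=4876  2315^5=2205
  2315^6=3737  2315^7=4868  2315^8=4633  2315^9=19  2315^10=2089  2315^11=2284
  2315^12=3327  2315^13=3615  2315^14=5236  2315^15=2922  2315^16=3463  2315^17=4235
  2315^18=361  2315^19=3032  2315^20=1500  2315^21=369  2315^22=604
So 2315^22 ≡ 604 (mod 5237), giving k = 22.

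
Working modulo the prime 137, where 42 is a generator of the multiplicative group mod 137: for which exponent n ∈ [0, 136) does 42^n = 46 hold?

Baby-step giant-step with m = ceil(sqrt(136)) = 12.
Baby table (42^j mod 137 for j=0..11):
  0:1  1:42  2:120  3:108  4:15  5:82  6:19  7:113
  8:88  9:134  10:11  11:51
Giant step factor: 42^(-12) ≡ 63 (mod 137).
Scan 46·63^i mod 137 for i = 0, 1, …:
  i=0: 46   i=1: 21   i=2: 90   i=3: 53
  i=4: 51
Match at i=4, j=11: n = 4·12 + 11 = 59.

59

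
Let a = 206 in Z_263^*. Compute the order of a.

The order of 206 must divide p − 1 = 262 = 2 · 131.
Divisors: 1, 2, 131, 262.
Check each in increasing order: 206^1 ≡ 206;  206^2 ≡ 93;  206^131 ≡ 1.
Smallest exponent giving 1 is 131.

131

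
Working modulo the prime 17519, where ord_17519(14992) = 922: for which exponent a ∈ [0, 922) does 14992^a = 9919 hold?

Baby-step giant-step with m = ceil(sqrt(922)) = 31.
Baby table (14992^j mod 17519 for j=0..30):
  0:1  1:14992  2:8813  3:13717  4:7242  5:6821  6:2029  7:5784
  8:12197  9:11621  10:13096  11:17318  12:17395  13:15525  14:10885  15:15954
  16:12980  17:12627  18:11189  19:1063  20:11725  21:13073  22:5363  23:7405
  24:15376  25:1990  26:16742  27:1351  28:2228  29:10962  30:14084
Giant step factor: 14992^(-31) ≡ 3153 (mod 17519).
Scan 9919·3153^i mod 17519 for i = 0, 1, …:
  i=0: 9919   i=1: 3192   i=2: 8470   i=3: 6954
  i=4: 9693   i=5: 8893   i=6: 9229   i=7: 17497
  i=8: 710   i=9: 13717
Match at i=9, j=3: a = 9·31 + 3 = 282.

282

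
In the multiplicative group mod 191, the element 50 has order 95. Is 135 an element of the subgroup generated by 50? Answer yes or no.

yes

135 ∈ ⟨50⟩ iff 135^95 ≡ 1 (mod 191), since |⟨50⟩| = 95.
135^95 mod 191 = 1.
Since 1 = 1, 135 lies in the subgroup.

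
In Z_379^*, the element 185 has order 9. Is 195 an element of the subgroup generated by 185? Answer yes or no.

no

⟨185⟩ has order 9; its elements mod 379 are {1, 51, 84, 115, 180, 185, 234, 327, 339}.
195 is not in this set.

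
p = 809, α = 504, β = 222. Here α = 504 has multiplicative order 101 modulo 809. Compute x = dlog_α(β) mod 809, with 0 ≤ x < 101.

Baby-step giant-step with m = ceil(sqrt(101)) = 11.
Baby table (504^j mod 809 for j=0..10):
  0:1  1:504  2:799  3:623  4:100  5:242  6:618  7:7
  8:292  9:739  10:316
Giant step factor: 504^(-11) ≡ 475 (mod 809).
Scan 222·475^i mod 809 for i = 0, 1, …:
  i=0: 222   i=1: 280   i=2: 324   i=3: 190
  i=4: 451   i=5: 649   i=6: 46   i=7: 7
Match at i=7, j=7: x = 7·11 + 7 = 84.

84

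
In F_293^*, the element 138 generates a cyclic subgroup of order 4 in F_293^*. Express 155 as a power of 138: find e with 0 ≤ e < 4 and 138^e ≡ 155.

3

Successive powers of 138 modulo 293:
  138^0=1  138^1=138  138^2=292  138^3=155
So 138^3 ≡ 155 (mod 293), giving e = 3.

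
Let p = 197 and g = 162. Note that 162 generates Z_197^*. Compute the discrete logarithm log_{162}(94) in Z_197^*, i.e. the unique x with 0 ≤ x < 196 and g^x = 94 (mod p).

155

Baby-step giant-step with m = ceil(sqrt(196)) = 14.
Baby table (162^j mod 197 for j=0..13):
  0:1  1:162  2:43  3:71  4:76  5:98  6:116  7:77
  8:63  9:159  10:148  11:139  12:60  13:67
Giant step factor: 162^(-14) ≡ 83 (mod 197).
Scan 94·83^i mod 197 for i = 0, 1, …:
  i=0: 94   i=1: 119   i=2: 27   i=3: 74
  i=4: 35   i=5: 147   i=6: 184   i=7: 103
  i=8: 78   i=9: 170   i=10: 123   i=11: 162
Match at i=11, j=1: x = 11·14 + 1 = 155.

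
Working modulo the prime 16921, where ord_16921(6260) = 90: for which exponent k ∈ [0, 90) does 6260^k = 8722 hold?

74

Baby-step giant-step with m = ceil(sqrt(90)) = 10.
Baby table (6260^j mod 16921 for j=0..9):
  0:1  1:6260  2:15485  3:12612  4:14655  5:11559  6:5144  7:777
  8:7693  9:1014
Giant step factor: 6260^(-10) ≡ 8397 (mod 16921).
Scan 8722·8397^i mod 16921 for i = 0, 1, …:
  i=0: 8722   i=1: 4546   i=2: 15907   i=3: 13626
  i=4: 14641   i=5: 9412   i=6: 11494   i=7: 14655
Match at i=7, j=4: k = 7·10 + 4 = 74.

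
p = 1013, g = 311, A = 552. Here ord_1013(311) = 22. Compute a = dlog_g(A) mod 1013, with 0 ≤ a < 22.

Successive powers of 311 modulo 1013:
  311^0=1  311^1=311  311^2=486  311^3=209  311^4=167  311^5=274
  311^6=122  311^7=461  311^8=538  311^9=173  311^10=114  311^11=1012
  311^12=702  311^13=527  311^14=804  311^15=846  311^16=739  311^17=891
  311^18=552
So 311^18 ≡ 552 (mod 1013), giving a = 18.

18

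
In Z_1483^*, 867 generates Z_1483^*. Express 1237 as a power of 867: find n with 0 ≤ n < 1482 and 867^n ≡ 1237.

1478

Baby-step giant-step with m = ceil(sqrt(1482)) = 39.
Baby table (867^j mod 1483 for j=0..38):
  0:1  1:867  2:1291  3:1115  4:1272  5:955  6:471  7:532
  8:31  9:183  10:1463  11:456  12:874  13:1428  14:1254  15:179
  16:961  17:1224  18:863  19:789  20:400  21:1261  22:316  23:1100
  24:131  25:869  26:59  27:731  28:536  29:533  30:898  31:1474
  32:1095  33:245  34:346  35:416  36:303  37:210  38:1144
Giant step factor: 867^(-39) ≡ 691 (mod 1483).
Scan 1237·691^i mod 1483 for i = 0, 1, …:
  i=0: 1237   i=1: 559   i=2: 689   i=3: 56
  i=4: 138   i=5: 446   i=6: 1205   i=7: 692
  i=8: 646   i=9: 3     …   i=36: 1093
  i=37: 416
Match at i=37, j=35: n = 37·39 + 35 = 1478.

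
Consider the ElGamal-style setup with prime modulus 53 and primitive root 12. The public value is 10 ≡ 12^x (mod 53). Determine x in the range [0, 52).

Baby-step giant-step with m = ceil(sqrt(52)) = 8.
Baby table (12^j mod 53 for j=0..7):
  0:1  1:12  2:38  3:32  4:13  5:50  6:17  7:45
Giant step factor: 12^(-8) ≡ 16 (mod 53).
Scan 10·16^i mod 53 for i = 0, 1, …:
  i=0: 10   i=1: 1
Match at i=1, j=0: x = 1·8 + 0 = 8.

8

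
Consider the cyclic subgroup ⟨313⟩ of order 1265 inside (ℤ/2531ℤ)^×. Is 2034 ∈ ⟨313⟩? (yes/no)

yes

2034 ∈ ⟨313⟩ iff 2034^1265 ≡ 1 (mod 2531), since |⟨313⟩| = 1265.
2034^1265 mod 2531 = 1.
Since 1 = 1, 2034 lies in the subgroup.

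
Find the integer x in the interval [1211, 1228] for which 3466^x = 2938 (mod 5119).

Compute 3466^1211 mod 5119 = 4739, then multiply by 3466 repeatedly:
  3466^1211=4739  3466^1212=3622  3466^1213=2064  3466^1214=2581  3466^1215=2853
  3466^1216=3709  3466^1217=1585  3466^1218=923  3466^1219=4862  3466^1220=5063
  3466^1221=426  3466^1222=2244  3466^1223=1943  3466^1224=2953  3466^1225=2217
  3466^1226=503  3466^1227=2938
Found 2938 at exponent 1227.

1227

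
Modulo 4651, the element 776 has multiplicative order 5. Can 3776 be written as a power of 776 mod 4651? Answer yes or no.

⟨776⟩ has order 5; its elements mod 4651 are {1, 776, 2197, 2606, 3722}.
3776 is not in this set.

no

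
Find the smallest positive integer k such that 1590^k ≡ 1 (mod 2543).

The order of 1590 must divide p − 1 = 2542 = 2 · 31 · 41.
Divisors: 1, 2, 31, 41, 62, 82, 1271, 2542.
Check each in increasing order: 1590^1 ≡ 1590;  1590^2 ≡ 358;  1590^31 ≡ 40;  1590^41 ≡ 160;  1590^62 ≡ 1600;  1590^82 ≡ 170;  1590^1271 ≡ 2542;  1590^2542 ≡ 1.
Smallest exponent giving 1 is 2542.

2542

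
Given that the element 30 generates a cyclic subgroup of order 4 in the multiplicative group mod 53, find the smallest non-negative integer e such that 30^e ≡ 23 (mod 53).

Successive powers of 30 modulo 53:
  30^0=1  30^1=30  30^2=52  30^3=23
So 30^3 ≡ 23 (mod 53), giving e = 3.

3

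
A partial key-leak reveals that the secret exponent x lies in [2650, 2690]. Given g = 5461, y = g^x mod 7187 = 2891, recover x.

Compute 5461^2650 mod 7187 = 926, then multiply by 5461 repeatedly:
  5461^2650=926  5461^2651=4425  5461^2652=2231  5461^2653=1526  5461^2654=3753
  5461^2655=4996  5461^2656=1304  5461^2657=6014  5461^2658=5051  5461^2659=6992
  5461^2660=5968  5461^2661=5390  5461^2662=4025  5461^2663=2679  5461^2664=4474
  5461^2665=3901  5461^2666=1093  5461^2667=3663  5461^2668=2222  5461^2669=2686
  5461^2670=6766  5461^2671=759  5461^2672=5187  5461^2673=2240  5461^2674=366
  5461^2675=740  5461^2676=2046  5461^2677=4608  5461^2678=2601  5461^2679=2549
  5461^2680=6057  5461^2681=2703  5461^2682=6172  5461^2683=5449  5461^2684=2809
  5461^2685=2891
Found 2891 at exponent 2685.

2685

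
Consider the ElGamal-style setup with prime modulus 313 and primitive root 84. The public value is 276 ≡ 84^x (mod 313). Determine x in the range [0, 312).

97

Baby-step giant-step with m = ceil(sqrt(312)) = 18.
Baby table (84^j mod 313 for j=0..17):
  0:1  1:84  2:170  3:195  4:104  5:285  6:152  7:248
  8:174  9:218  10:158  11:126  12:255  13:136  14:156  15:271
  16:228  17:59
Giant step factor: 84^(-18) ≡ 6 (mod 313).
Scan 276·6^i mod 313 for i = 0, 1, …:
  i=0: 276   i=1: 91   i=2: 233   i=3: 146
  i=4: 250   i=5: 248
Match at i=5, j=7: x = 5·18 + 7 = 97.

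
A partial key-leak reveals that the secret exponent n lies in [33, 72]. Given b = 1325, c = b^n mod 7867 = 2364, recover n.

Compute 1325^33 mod 7867 = 5914, then multiply by 1325 repeatedly:
  1325^33=5914  1325^34=518  1325^35=1921  1325^36=4284  1325^37=4193
  1325^38=1623  1325^39=2784  1325^40=7044  1325^41=3038  1325^42=5313
  1325^43=6627  1325^44=1203  1325^45=4841  1325^46=2720  1325^47=914
  1325^48=7399  1325^49=1393  1325^50=4847  1325^51=2803  1325^52=751
  1325^53=3833  1325^54=4510  1325^55=4697  1325^56=728  1325^57=4826
  1325^58=6446  1325^59=5255  1325^60=580  1325^61=5401  1325^62=5222
  1325^63=4057  1325^64=2364
Found 2364 at exponent 64.

64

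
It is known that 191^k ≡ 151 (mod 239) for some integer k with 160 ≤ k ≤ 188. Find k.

171

Compute 191^160 mod 239 = 116, then multiply by 191 repeatedly:
  191^160=116  191^161=168  191^162=62  191^163=131  191^164=165
  191^165=206  191^166=150  191^167=209  191^168=6  191^169=190
  191^170=201  191^171=151
Found 151 at exponent 171.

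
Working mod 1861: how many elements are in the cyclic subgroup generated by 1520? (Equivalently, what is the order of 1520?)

1860

The order of 1520 must divide p − 1 = 1860 = 2^2 · 3 · 5 · 31.
Divisors: 1, 2, 3, 4, 5, 6, 10, 12, 15, 20, 30, 31, 60, 62, 93, 124, 155, 186, 310, 372, 465, 620, 930, 1860.
Check each in increasing order: 1520^1 ≡ 1520;  1520^2 ≡ 899;  1520^3 ≡ 506;  1520^4 ≡ 527;  1520^5 ≡ 810;  1520^6 ≡ 1079;  1520^10 ≡ 1028;  1520^12 ≡ 1116;  1520^15 ≡ 813;  1520^20 ≡ 1597;  1520^30 ≡ 314;  1520^31 ≡ 864;  1520^60 ≡ 1824;  1520^62 ≡ 235;  1520^93 ≡ 191;  1520^124 ≡ 1256;  1520^155 ≡ 221;  1520^186 ≡ 1122;  1520^310 ≡ 455;  1520^372 ≡ 848;  1520^465 ≡ 61;  1520^620 ≡ 454;  1520^930 ≡ 1860;  1520^1860 ≡ 1.
Smallest exponent giving 1 is 1860.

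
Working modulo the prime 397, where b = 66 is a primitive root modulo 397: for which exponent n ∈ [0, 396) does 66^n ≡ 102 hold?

326

Baby-step giant-step with m = ceil(sqrt(396)) = 20.
Baby table (66^j mod 397 for j=0..19):
  0:1  1:66  2:386  3:68  4:121  5:46  6:257  7:288
  8:349  9:8  10:131  11:309  12:147  13:174  14:368  15:71
  16:319  17:13  18:64  19:254
Giant step factor: 66^(-20) ≡ 75 (mod 397).
Scan 102·75^i mod 397 for i = 0, 1, …:
  i=0: 102   i=1: 107   i=2: 85   i=3: 23
  i=4: 137   i=5: 350   i=6: 48   i=7: 27
  i=8: 40   i=9: 221     …   i=15: 104
  i=16: 257
Match at i=16, j=6: n = 16·20 + 6 = 326.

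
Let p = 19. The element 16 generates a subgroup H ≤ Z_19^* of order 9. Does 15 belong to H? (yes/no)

no

15 ∈ ⟨16⟩ iff 15^9 ≡ 1 (mod 19), since |⟨16⟩| = 9.
15^9 mod 19 = 18.
Since 18 ≠ 1, 15 does not lie in the subgroup.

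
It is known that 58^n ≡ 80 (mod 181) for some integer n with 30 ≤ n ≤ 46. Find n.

Compute 58^30 mod 181 = 49, then multiply by 58 repeatedly:
  58^30=49  58^31=127  58^32=126  58^33=68  58^34=143
  58^35=149  58^36=135  58^37=47  58^38=11  58^39=95
  58^40=80
Found 80 at exponent 40.

40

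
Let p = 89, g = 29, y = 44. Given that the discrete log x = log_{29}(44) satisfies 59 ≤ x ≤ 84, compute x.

Compute 29^59 mod 89 = 24, then multiply by 29 repeatedly:
  29^59=24  29^60=73  29^61=70  29^62=72  29^63=41
  29^64=32  29^65=38  29^66=34  29^67=7  29^68=25
  29^69=13  29^70=21  29^71=75  29^72=39  29^73=63
  29^74=47  29^75=28  29^76=11  29^77=52  29^78=84
  29^79=33  29^80=67  29^81=74  29^82=10  29^83=23
  29^84=44
Found 44 at exponent 84.

84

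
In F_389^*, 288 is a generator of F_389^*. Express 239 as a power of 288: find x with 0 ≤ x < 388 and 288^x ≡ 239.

126

Baby-step giant-step with m = ceil(sqrt(388)) = 20.
Baby table (288^j mod 389 for j=0..19):
  0:1  1:288  2:87  3:160  4:178  5:305  6:315  7:83
  8:175  9:219  10:54  11:381  12:30  13:82  14:276  15:132
  16:283  17:203  18:114  19:156
Giant step factor: 288^(-20) ≡ 129 (mod 389).
Scan 239·129^i mod 389 for i = 0, 1, …:
  i=0: 239   i=1: 100   i=2: 63   i=3: 347
  i=4: 28   i=5: 111   i=6: 315
Match at i=6, j=6: x = 6·20 + 6 = 126.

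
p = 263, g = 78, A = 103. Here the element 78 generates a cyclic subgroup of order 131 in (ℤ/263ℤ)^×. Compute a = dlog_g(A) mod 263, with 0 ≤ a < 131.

86

Baby-step giant-step with m = ceil(sqrt(131)) = 12.
Baby table (78^j mod 263 for j=0..11):
  0:1  1:78  2:35  3:100  4:173  5:81  6:6  7:205
  8:210  9:74  10:249  11:223
Giant step factor: 78^(-12) ≡ 95 (mod 263).
Scan 103·95^i mod 263 for i = 0, 1, …:
  i=0: 103   i=1: 54   i=2: 133   i=3: 11
  i=4: 256   i=5: 124   i=6: 208   i=7: 35
Match at i=7, j=2: a = 7·12 + 2 = 86.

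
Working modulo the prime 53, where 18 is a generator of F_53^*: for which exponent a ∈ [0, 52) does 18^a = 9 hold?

50

Baby-step giant-step with m = ceil(sqrt(52)) = 8.
Baby table (18^j mod 53 for j=0..7):
  0:1  1:18  2:6  3:2  4:36  5:12  6:4  7:19
Giant step factor: 18^(-8) ≡ 42 (mod 53).
Scan 9·42^i mod 53 for i = 0, 1, …:
  i=0: 9   i=1: 7   i=2: 29   i=3: 52
  i=4: 11   i=5: 38   i=6: 6
Match at i=6, j=2: a = 6·8 + 2 = 50.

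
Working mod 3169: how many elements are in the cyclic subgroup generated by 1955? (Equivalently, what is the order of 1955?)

The order of 1955 must divide p − 1 = 3168 = 2^5 · 3^2 · 11.
Divisors: 1, 2, 3, 4, 6, 8, 9, 11, 12, 16, 18, 22, 24, 32, 33, 36, 44, 48, 66, 72, 88, 96, 99, 132, 144, 176, 198, 264, 288, 352, 396, 528, 792, 1056, 1584, 3168.
Check each in increasing order: 1955^1 ≡ 1955;  1955^2 ≡ 211;  1955^3 ≡ 535;  1955^4 ≡ 155;  1955^6 ≡ 1015;  1955^8 ≡ 1842;  1955^9 ≡ 1126;  1955^11 ≡ 3080;  1955^12 ≡ 300;  1955^16 ≡ 2134;  1955^18 ≡ 276;  1955^22 ≡ 1583;  1955^24 ≡ 1268;  1955^32 ≡ 103;  1955^33 ≡ 1718;  1955^36 ≡ 120;  1955^44 ≡ 2379;  1955^48 ≡ 1141;  1955^66 ≡ 1185;  1955^72 ≡ 1724;  1955^88 ≡ 2976;  1955^96 ≡ 2591;  1955^99 ≡ 1332;  1955^132 ≡ 358;  1955^144 ≡ 2823;  1955^176 ≡ 2390;  1955^198 ≡ 2753;  1955^264 ≡ 1404;  1955^288 ≡ 2463;  1955^352 ≡ 1562;  1955^396 ≡ 1930;  1955^528 ≡ 98;  1955^792 ≡ 1325;  1955^1056 ≡ 97;  1955^1584 ≡ 3168;  1955^3168 ≡ 1.
Smallest exponent giving 1 is 3168.

3168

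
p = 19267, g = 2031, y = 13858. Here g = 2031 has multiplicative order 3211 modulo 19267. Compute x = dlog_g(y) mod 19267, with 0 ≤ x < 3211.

Baby-step giant-step with m = ceil(sqrt(3211)) = 57.
Baby table (2031^j mod 19267 for j=0..56):
  0:1  1:2031  2:1823  3:3249  4:9405  5:7958  6:16952  7:18650
  8:18495  9:11962  10:18402  11:15749  12:2999  13:2597  14:14616  15:13916
  16:17974  17:13496  18:12702  19:18516  20:16079  21:18151  22:6910  23:7834
  24:15579  25:4535  26:959  27:1762  28:14227  29:13804  30:2439  31:1990
  32:14887  33:5574  34:11065  35:7693  36:18213  37:17230  38:5258  39:5080
  40:9635  41:12680  42:12368  43:14507  44:4474  45:11937  46:6161  47:8708
  48:18109  49:17943  50:8336  51:13990  52:14132  53:13529  54:2657  55:1607
  56:7694
Giant step factor: 2031^(-57) ≡ 1341 (mod 19267).
Scan 13858·1341^i mod 19267 for i = 0, 1, …:
  i=0: 13858   i=1: 10190   i=2: 4487   i=3: 5763
  i=4: 2116   i=5: 5307   i=6: 7164   i=7: 11958
  i=8: 5534   i=9: 3299     …   i=40: 1906
  i=41: 12702
Match at i=41, j=18: x = 41·57 + 18 = 2355.

2355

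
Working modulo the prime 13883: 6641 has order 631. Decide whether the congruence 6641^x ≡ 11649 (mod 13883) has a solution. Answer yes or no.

11649 ∈ ⟨6641⟩ iff 11649^631 ≡ 1 (mod 13883), since |⟨6641⟩| = 631.
11649^631 mod 13883 = 1951.
Since 1951 ≠ 1, 11649 does not lie in the subgroup.

no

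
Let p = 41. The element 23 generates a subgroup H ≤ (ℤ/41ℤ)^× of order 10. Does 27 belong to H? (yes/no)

⟨23⟩ has order 10; its elements mod 41 are {1, 4, 10, 16, 18, 23, 25, 31, 37, 40}.
27 is not in this set.

no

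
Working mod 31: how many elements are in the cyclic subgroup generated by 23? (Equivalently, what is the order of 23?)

10

The order of 23 must divide p − 1 = 30 = 2 · 3 · 5.
Divisors: 1, 2, 3, 5, 6, 10, 15, 30.
Check each in increasing order: 23^1 ≡ 23;  23^2 ≡ 2;  23^3 ≡ 15;  23^5 ≡ 30;  23^6 ≡ 8;  23^10 ≡ 1.
Smallest exponent giving 1 is 10.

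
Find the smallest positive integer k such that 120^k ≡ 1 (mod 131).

The order of 120 must divide p − 1 = 130 = 2 · 5 · 13.
Divisors: 1, 2, 5, 10, 13, 26, 65, 130.
Check each in increasing order: 120^1 ≡ 120;  120^2 ≡ 121;  120^5 ≡ 79;  120^10 ≡ 84;  120^13 ≡ 70;  120^26 ≡ 53;  120^65 ≡ 130;  120^130 ≡ 1.
Smallest exponent giving 1 is 130.

130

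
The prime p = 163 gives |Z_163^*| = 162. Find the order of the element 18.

The order of 18 must divide p − 1 = 162 = 2 · 3^4.
Divisors: 1, 2, 3, 6, 9, 18, 27, 54, 81, 162.
Check each in increasing order: 18^1 ≡ 18;  18^2 ≡ 161;  18^3 ≡ 127;  18^6 ≡ 155;  18^9 ≡ 125;  18^18 ≡ 140;  18^27 ≡ 59;  18^54 ≡ 58;  18^81 ≡ 162;  18^162 ≡ 1.
Smallest exponent giving 1 is 162.

162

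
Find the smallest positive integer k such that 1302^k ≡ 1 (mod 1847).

The order of 1302 must divide p − 1 = 1846 = 2 · 13 · 71.
Divisors: 1, 2, 13, 26, 71, 142, 923, 1846.
Check each in increasing order: 1302^1 ≡ 1302;  1302^2 ≡ 1505;  1302^13 ≡ 496;  1302^26 ≡ 365;  1302^71 ≡ 1338;  1302^142 ≡ 501;  1302^923 ≡ 1846;  1302^1846 ≡ 1.
Smallest exponent giving 1 is 1846.

1846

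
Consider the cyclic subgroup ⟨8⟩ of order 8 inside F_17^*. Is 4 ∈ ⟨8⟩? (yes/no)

yes

⟨8⟩ has order 8; its elements mod 17 are {1, 2, 4, 8, 9, 13, 15, 16}.
4 is in this set.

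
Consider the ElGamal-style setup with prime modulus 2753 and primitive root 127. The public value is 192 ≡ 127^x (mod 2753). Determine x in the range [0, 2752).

2541

Baby-step giant-step with m = ceil(sqrt(2752)) = 53.
Baby table (127^j mod 2753 for j=0..52):
  0:1  1:127  2:2364  3:151  4:2659  5:1827  6:777  7:2324
  8:577  9:1701  10:1293  11:1784  12:822  13:2533  14:2343  15:237
  16:2569  17:1409  18:2751  19:2499  20:778  21:2451  22:188  23:1852
  24:1199  25:858  26:1599  27:2104  28:167  29:1938  30:1109  31:440
  32:820  33:2279  34:368  35:2688  36:4  37:508  38:1197  39:604
  40:2377  41:1802  42:355  43:1037  44:2308  45:1298  46:2419  47:1630
  48:535  49:1873  50:1113  51:948  52:2017
Giant step factor: 127^(-53) ≡ 2393 (mod 2753).
Scan 192·2393^i mod 2753 for i = 0, 1, …:
  i=0: 192   i=1: 2458   i=2: 1586   i=3: 1664
  i=4: 1114   i=5: 898   i=6: 1574   i=7: 478
  i=8: 1359   i=9: 794     …   i=46: 1534
  i=47: 1113
Match at i=47, j=50: x = 47·53 + 50 = 2541.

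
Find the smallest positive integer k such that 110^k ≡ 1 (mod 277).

276

The order of 110 must divide p − 1 = 276 = 2^2 · 3 · 23.
Divisors: 1, 2, 3, 4, 6, 12, 23, 46, 69, 92, 138, 276.
Check each in increasing order: 110^1 ≡ 110;  110^2 ≡ 189;  110^3 ≡ 15;  110^4 ≡ 265;  110^6 ≡ 225;  110^12 ≡ 211;  110^23 ≡ 95;  110^46 ≡ 161;  110^69 ≡ 60;  110^92 ≡ 160;  110^138 ≡ 276;  110^276 ≡ 1.
Smallest exponent giving 1 is 276.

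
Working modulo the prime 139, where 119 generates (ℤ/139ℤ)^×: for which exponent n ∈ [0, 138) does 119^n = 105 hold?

111

Baby-step giant-step with m = ceil(sqrt(138)) = 12.
Baby table (119^j mod 139 for j=0..11):
  0:1  1:119  2:122  3:62  4:11  5:58  6:91  7:126
  8:121  9:82  10:28  11:135
Giant step factor: 119^(-12) ≡ 106 (mod 139).
Scan 105·106^i mod 139 for i = 0, 1, …:
  i=0: 105   i=1: 10   i=2: 87   i=3: 48
  i=4: 84   i=5: 8   i=6: 14   i=7: 94
  i=8: 95   i=9: 62
Match at i=9, j=3: n = 9·12 + 3 = 111.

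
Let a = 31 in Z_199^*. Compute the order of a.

99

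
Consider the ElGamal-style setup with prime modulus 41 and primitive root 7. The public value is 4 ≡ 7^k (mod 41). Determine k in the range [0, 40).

Successive powers of 7 modulo 41:
  7^0=1  7^1=7  7^2=8  7^3=15  7^4=23  7^5=38
  7^6=20  7^7=17  7^8=37  7^9=13  7^10=9  7^11=22
  7^12=31  7^13=12  7^14=2  7^15=14  7^16=16  7^17=30
  7^18=5  7^19=35  7^20=40  7^21=34  7^22=33  7^23=26
  7^24=18  7^25=3  7^26=21  7^27=24  7^28=4
So 7^28 ≡ 4 (mod 41), giving k = 28.

28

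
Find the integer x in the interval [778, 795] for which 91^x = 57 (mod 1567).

794

Compute 91^778 mod 1567 = 262, then multiply by 91 repeatedly:
  91^778=262  91^779=337  91^780=894  91^781=1437  91^782=706
  91^783=1566  91^784=1476  91^785=1121  91^786=156  91^787=93
  91^788=628  91^789=736  91^790=1162  91^791=753  91^792=1142
  91^793=500  91^794=57
Found 57 at exponent 794.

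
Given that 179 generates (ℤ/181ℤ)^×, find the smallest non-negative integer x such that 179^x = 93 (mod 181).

65

Baby-step giant-step with m = ceil(sqrt(180)) = 14.
Baby table (179^j mod 181 for j=0..13):
  0:1  1:179  2:4  3:173  4:16  5:149  6:64  7:53
  8:75  9:31  10:119  11:124  12:114  13:134
Giant step factor: 179^(-14) ≡ 52 (mod 181).
Scan 93·52^i mod 181 for i = 0, 1, …:
  i=0: 93   i=1: 130   i=2: 63   i=3: 18
  i=4: 31
Match at i=4, j=9: x = 4·14 + 9 = 65.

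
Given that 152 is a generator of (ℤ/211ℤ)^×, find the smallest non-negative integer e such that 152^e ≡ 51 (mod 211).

Baby-step giant-step with m = ceil(sqrt(210)) = 15.
Baby table (152^j mod 211 for j=0..14):
  0:1  1:152  2:105  3:135  4:53  5:38  6:79  7:192
  8:66  9:115  10:178  11:48  12:122  13:187  14:150
Giant step factor: 152^(-15) ≡ 88 (mod 211).
Scan 51·88^i mod 211 for i = 0, 1, …:
  i=0: 51   i=1: 57   i=2: 163   i=3: 207
  i=4: 70   i=5: 41   i=6: 21   i=7: 160
  i=8: 154   i=9: 48
Match at i=9, j=11: e = 9·15 + 11 = 146.

146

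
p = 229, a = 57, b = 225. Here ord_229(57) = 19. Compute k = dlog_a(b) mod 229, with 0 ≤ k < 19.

18

Successive powers of 57 modulo 229:
  57^0=1  57^1=57  57^2=43  57^3=161  57^4=17  57^5=53
  57^6=44  57^7=218  57^8=60  57^9=214  57^10=61  57^11=42
  57^12=104  57^13=203  57^14=121  57^15=27  57^16=165  57^17=16
  57^18=225
So 57^18 ≡ 225 (mod 229), giving k = 18.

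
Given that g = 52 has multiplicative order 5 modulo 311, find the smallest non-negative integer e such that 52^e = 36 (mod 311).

3

Successive powers of 52 modulo 311:
  52^0=1  52^1=52  52^2=216  52^3=36
So 52^3 ≡ 36 (mod 311), giving e = 3.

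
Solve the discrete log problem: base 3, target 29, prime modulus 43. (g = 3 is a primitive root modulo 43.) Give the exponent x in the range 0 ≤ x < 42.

Baby-step giant-step with m = ceil(sqrt(42)) = 7.
Baby table (3^j mod 43 for j=0..6):
  0:1  1:3  2:9  3:27  4:38  5:28  6:41
Giant step factor: 3^(-7) ≡ 7 (mod 43).
Scan 29·7^i mod 43 for i = 0, 1, …:
  i=0: 29   i=1: 31   i=2: 2   i=3: 14
  i=4: 12   i=5: 41
Match at i=5, j=6: x = 5·7 + 6 = 41.

41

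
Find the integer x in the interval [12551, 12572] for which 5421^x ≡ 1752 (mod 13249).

12570

Compute 5421^12551 mod 13249 = 10724, then multiply by 5421 repeatedly:
  5421^12551=10724  5421^12552=11441  5421^12553=3092  5421^12554=1747  5421^12555=10701
  5421^12556=5999  5421^12557=7533  5421^12558=2975  5421^12559=3442  5421^12560=4490
  5421^12561=1877  5421^12562=13234  5421^12563=11428  5421^12564=12113  5421^12565=2529
  5421^12566=10243  5421^12567=744  5421^12568=5528  5421^12569=11299  5421^12570=1752
Found 1752 at exponent 12570.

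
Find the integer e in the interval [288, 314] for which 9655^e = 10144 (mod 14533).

299

Compute 9655^288 mod 14533 = 5320, then multiply by 9655 repeatedly:
  9655^288=5320  9655^289=4978  9655^290=1959  9655^291=6712  9655^292=1713
  9655^293=461  9655^294=3857  9655^295=5789  9655^296=13410  9655^297=13586
  9655^298=12505  9655^299=10144
Found 10144 at exponent 299.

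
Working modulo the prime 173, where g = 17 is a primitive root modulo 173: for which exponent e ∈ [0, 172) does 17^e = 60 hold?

8

Successive powers of 17 modulo 173:
  17^0=1  17^1=17  17^2=116  17^3=69  17^4=135  17^5=46
  17^6=90  17^7=146  17^8=60
So 17^8 ≡ 60 (mod 173), giving e = 8.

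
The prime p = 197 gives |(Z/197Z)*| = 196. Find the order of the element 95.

The order of 95 must divide p − 1 = 196 = 2^2 · 7^2.
Divisors: 1, 2, 4, 7, 14, 28, 49, 98, 196.
Check each in increasing order: 95^1 ≡ 95;  95^2 ≡ 160;  95^4 ≡ 187;  95^7 ≡ 84;  95^14 ≡ 161;  95^28 ≡ 114;  95^49 ≡ 14;  95^98 ≡ 196;  95^196 ≡ 1.
Smallest exponent giving 1 is 196.

196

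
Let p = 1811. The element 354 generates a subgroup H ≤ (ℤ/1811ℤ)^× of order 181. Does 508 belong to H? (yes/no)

yes

508 ∈ ⟨354⟩ iff 508^181 ≡ 1 (mod 1811), since |⟨354⟩| = 181.
508^181 mod 1811 = 1.
Since 1 = 1, 508 lies in the subgroup.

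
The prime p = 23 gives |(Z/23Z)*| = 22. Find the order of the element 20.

22

The order of 20 must divide p − 1 = 22 = 2 · 11.
Divisors: 1, 2, 11, 22.
Check each in increasing order: 20^1 ≡ 20;  20^2 ≡ 9;  20^11 ≡ 22;  20^22 ≡ 1.
Smallest exponent giving 1 is 22.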